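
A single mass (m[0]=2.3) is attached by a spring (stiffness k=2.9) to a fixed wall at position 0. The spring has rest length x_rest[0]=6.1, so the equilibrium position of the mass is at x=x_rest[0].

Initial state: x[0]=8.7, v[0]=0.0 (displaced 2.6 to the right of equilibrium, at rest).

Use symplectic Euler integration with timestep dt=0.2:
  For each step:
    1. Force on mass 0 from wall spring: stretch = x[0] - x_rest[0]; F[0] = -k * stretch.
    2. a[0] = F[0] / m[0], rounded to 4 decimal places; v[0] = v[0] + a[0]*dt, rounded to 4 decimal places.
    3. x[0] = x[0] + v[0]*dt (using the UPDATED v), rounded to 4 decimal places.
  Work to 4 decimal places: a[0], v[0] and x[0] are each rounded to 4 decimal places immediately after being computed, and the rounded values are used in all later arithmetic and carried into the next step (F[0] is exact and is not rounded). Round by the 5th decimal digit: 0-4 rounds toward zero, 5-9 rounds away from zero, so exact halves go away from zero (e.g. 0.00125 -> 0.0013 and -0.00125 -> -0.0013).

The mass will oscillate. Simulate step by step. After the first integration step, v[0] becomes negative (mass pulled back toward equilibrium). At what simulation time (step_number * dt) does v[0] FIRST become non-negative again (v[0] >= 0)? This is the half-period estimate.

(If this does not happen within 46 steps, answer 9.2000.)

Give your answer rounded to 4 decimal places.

Step 0: x=[8.7000] v=[0.0000]
Step 1: x=[8.5689] v=[-0.6557]
Step 2: x=[8.3132] v=[-1.2783]
Step 3: x=[7.9459] v=[-1.8364]
Step 4: x=[7.4855] v=[-2.3019]
Step 5: x=[6.9552] v=[-2.6513]
Step 6: x=[6.3818] v=[-2.8670]
Step 7: x=[5.7942] v=[-2.9381]
Step 8: x=[5.2220] v=[-2.8610]
Step 9: x=[4.6941] v=[-2.6396]
Step 10: x=[4.2371] v=[-2.2851]
Step 11: x=[3.8740] v=[-1.8153]
Step 12: x=[3.6232] v=[-1.2540]
Step 13: x=[3.4973] v=[-0.6294]
Step 14: x=[3.5027] v=[0.0269]
First v>=0 after going negative at step 14, time=2.8000

Answer: 2.8000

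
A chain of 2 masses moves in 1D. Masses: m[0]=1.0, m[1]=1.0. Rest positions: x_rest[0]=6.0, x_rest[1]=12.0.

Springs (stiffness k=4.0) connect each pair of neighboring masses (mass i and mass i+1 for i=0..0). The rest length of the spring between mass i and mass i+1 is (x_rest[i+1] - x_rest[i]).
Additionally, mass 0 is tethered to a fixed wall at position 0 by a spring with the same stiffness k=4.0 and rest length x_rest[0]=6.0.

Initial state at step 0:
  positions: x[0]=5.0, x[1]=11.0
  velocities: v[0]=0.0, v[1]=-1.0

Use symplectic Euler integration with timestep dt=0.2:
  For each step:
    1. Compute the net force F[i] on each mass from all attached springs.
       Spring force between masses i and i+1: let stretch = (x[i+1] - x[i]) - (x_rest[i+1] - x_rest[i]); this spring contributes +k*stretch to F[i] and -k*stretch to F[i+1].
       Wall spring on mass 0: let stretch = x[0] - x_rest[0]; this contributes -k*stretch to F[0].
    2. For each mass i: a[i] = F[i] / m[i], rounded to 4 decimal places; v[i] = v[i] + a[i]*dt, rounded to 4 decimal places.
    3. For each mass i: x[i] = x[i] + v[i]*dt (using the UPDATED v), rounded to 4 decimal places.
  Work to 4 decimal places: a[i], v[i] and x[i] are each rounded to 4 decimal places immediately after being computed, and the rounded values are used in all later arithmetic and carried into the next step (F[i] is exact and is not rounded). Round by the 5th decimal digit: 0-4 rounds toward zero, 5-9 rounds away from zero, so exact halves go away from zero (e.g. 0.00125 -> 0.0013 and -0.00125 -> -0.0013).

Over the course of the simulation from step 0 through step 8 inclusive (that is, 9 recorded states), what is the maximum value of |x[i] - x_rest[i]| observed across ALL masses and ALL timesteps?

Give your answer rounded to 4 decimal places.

Step 0: x=[5.0000 11.0000] v=[0.0000 -1.0000]
Step 1: x=[5.1600 10.8000] v=[0.8000 -1.0000]
Step 2: x=[5.3968 10.6576] v=[1.1840 -0.7120]
Step 3: x=[5.6118 10.6335] v=[1.0752 -0.1206]
Step 4: x=[5.7324 10.7659] v=[0.6031 0.6620]
Step 5: x=[5.7412 11.0529] v=[0.0440 1.4352]
Step 6: x=[5.6813 11.4501] v=[-0.2996 1.9858]
Step 7: x=[5.6354 11.8843] v=[-0.2296 2.1708]
Step 8: x=[5.6876 12.2786] v=[0.2612 1.9717]
Max displacement = 1.3665

Answer: 1.3665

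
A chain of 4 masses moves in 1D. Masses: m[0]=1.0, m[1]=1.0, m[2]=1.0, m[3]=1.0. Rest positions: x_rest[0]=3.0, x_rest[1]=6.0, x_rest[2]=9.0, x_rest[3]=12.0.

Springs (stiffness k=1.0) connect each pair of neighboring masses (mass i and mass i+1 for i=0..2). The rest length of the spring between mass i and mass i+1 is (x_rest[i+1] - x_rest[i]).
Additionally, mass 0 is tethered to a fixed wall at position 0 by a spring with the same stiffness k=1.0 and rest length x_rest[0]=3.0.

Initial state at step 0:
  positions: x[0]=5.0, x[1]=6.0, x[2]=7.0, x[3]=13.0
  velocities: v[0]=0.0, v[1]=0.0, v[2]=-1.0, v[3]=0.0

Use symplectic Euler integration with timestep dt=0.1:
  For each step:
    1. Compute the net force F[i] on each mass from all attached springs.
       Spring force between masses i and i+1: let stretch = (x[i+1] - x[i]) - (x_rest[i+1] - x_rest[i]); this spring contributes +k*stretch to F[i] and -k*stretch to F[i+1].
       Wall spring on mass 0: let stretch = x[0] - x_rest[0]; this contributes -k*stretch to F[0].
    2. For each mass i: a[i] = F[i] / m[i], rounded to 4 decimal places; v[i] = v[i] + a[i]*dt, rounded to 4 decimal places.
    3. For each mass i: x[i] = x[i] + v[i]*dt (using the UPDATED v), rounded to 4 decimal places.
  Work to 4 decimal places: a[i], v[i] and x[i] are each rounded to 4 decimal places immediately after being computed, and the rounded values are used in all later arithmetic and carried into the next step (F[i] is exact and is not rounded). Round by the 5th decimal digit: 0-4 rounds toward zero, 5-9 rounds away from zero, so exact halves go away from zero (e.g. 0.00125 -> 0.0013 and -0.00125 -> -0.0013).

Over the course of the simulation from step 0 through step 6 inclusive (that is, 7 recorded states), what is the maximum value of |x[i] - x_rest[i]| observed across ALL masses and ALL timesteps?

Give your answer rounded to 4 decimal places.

Step 0: x=[5.0000 6.0000 7.0000 13.0000] v=[0.0000 0.0000 -1.0000 0.0000]
Step 1: x=[4.9600 6.0000 6.9500 12.9700] v=[-0.4000 0.0000 -0.5000 -0.3000]
Step 2: x=[4.8808 5.9991 6.9507 12.9098] v=[-0.7920 -0.0090 0.0070 -0.6020]
Step 3: x=[4.7640 5.9965 7.0015 12.8200] v=[-1.1683 -0.0257 0.5078 -0.8979]
Step 4: x=[4.6119 5.9917 7.1004 12.7020] v=[-1.5215 -0.0485 0.9892 -1.1798]
Step 5: x=[4.4274 5.9841 7.2443 12.5580] v=[-1.8447 -0.0756 1.4385 -1.4400]
Step 6: x=[4.2142 5.9736 7.4287 12.3909] v=[-2.1318 -0.1053 1.8439 -1.6714]
Max displacement = 2.0500

Answer: 2.0500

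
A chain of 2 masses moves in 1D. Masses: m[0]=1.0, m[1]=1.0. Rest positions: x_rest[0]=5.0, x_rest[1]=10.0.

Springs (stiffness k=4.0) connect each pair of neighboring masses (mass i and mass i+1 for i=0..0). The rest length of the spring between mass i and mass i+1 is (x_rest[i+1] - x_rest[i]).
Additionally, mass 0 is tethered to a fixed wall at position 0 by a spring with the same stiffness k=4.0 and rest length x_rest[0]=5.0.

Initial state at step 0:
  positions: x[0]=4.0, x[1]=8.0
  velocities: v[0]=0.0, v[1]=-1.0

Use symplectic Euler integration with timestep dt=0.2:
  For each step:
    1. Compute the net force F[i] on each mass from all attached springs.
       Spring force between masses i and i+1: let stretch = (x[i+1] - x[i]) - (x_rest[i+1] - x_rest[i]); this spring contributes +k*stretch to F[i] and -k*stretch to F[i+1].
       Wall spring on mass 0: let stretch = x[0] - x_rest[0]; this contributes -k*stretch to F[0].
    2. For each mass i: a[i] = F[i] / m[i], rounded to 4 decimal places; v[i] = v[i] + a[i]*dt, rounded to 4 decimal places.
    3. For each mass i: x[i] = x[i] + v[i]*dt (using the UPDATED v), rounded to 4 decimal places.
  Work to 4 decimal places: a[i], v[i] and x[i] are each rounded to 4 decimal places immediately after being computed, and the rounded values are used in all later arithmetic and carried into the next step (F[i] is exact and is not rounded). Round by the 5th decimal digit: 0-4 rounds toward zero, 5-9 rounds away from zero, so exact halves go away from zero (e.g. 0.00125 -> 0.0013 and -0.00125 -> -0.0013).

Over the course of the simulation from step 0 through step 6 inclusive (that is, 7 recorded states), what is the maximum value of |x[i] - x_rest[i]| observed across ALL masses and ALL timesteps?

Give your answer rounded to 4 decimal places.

Answer: 2.0400

Derivation:
Step 0: x=[4.0000 8.0000] v=[0.0000 -1.0000]
Step 1: x=[4.0000 7.9600] v=[0.0000 -0.2000]
Step 2: x=[3.9936 8.0864] v=[-0.0320 0.6320]
Step 3: x=[4.0031 8.3580] v=[0.0474 1.3578]
Step 4: x=[4.0689 8.7328] v=[0.3288 1.8739]
Step 5: x=[4.2299 9.1614] v=[0.8048 2.1428]
Step 6: x=[4.5031 9.6009] v=[1.3661 2.1976]
Max displacement = 2.0400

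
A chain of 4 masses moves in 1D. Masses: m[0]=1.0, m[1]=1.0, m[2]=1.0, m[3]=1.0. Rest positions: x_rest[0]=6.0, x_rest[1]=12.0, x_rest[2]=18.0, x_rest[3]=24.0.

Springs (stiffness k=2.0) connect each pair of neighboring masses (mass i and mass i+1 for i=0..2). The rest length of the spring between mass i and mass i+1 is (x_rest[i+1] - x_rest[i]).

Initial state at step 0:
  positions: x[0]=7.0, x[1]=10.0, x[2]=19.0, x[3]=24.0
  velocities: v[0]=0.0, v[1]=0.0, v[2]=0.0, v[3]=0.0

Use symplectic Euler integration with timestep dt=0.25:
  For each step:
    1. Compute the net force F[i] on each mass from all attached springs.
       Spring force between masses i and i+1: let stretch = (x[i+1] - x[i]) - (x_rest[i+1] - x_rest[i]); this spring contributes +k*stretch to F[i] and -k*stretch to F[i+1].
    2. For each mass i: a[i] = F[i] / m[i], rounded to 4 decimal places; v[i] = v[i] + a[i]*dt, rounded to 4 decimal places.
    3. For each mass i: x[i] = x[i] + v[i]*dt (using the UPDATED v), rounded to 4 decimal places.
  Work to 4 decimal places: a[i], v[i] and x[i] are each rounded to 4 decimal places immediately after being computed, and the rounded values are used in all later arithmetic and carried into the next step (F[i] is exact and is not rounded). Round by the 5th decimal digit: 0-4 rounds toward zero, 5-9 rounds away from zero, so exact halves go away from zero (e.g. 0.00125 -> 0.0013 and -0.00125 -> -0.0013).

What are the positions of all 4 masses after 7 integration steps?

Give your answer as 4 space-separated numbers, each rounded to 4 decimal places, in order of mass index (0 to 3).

Answer: 5.8110 12.0066 18.8165 23.3658

Derivation:
Step 0: x=[7.0000 10.0000 19.0000 24.0000] v=[0.0000 0.0000 0.0000 0.0000]
Step 1: x=[6.6250 10.7500 18.5000 24.1250] v=[-1.5000 3.0000 -2.0000 0.5000]
Step 2: x=[6.0156 11.9531 17.7344 24.2969] v=[-2.4375 4.8125 -3.0625 0.6875]
Step 3: x=[5.3984 13.1367 17.0664 24.3985] v=[-2.4688 4.7344 -2.6719 0.4063]
Step 4: x=[4.9985 13.8442 16.8237 24.3336] v=[-1.5997 2.8301 -0.9707 -0.2598]
Step 5: x=[4.9543 13.8185 17.1473 24.0799] v=[-0.1769 -0.1030 1.2945 -1.0148]
Step 6: x=[5.2681 13.1008 17.9214 23.7096] v=[1.2552 -2.8707 3.0964 -1.4811]
Step 7: x=[5.8110 12.0066 18.8165 23.3658] v=[2.1716 -4.3768 3.5802 -1.3752]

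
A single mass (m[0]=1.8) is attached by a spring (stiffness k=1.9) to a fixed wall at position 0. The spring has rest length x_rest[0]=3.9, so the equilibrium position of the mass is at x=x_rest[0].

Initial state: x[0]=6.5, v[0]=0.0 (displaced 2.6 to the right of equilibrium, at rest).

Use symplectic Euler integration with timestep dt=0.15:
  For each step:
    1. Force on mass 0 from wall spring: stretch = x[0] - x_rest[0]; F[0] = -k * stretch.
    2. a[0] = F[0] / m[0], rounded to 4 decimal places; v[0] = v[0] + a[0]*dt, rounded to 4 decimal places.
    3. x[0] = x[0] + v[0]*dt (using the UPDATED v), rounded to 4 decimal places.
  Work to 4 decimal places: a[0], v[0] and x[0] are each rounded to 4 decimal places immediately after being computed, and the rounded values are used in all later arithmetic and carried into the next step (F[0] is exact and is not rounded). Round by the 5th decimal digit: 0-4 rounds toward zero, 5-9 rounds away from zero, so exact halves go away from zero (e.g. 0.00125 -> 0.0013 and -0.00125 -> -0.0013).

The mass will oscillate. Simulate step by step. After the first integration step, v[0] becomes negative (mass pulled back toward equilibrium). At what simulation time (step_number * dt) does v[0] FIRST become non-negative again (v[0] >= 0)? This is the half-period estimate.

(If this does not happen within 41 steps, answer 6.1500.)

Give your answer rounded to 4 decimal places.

Step 0: x=[6.5000] v=[0.0000]
Step 1: x=[6.4382] v=[-0.4117]
Step 2: x=[6.3162] v=[-0.8136]
Step 3: x=[6.1368] v=[-1.1962]
Step 4: x=[5.9042] v=[-1.5504]
Step 5: x=[5.6240] v=[-1.8677]
Step 6: x=[5.3029] v=[-2.1407]
Step 7: x=[4.9485] v=[-2.3628]
Step 8: x=[4.5692] v=[-2.5288]
Step 9: x=[4.1740] v=[-2.6348]
Step 10: x=[3.7723] v=[-2.6782]
Step 11: x=[3.3736] v=[-2.6580]
Step 12: x=[2.9874] v=[-2.5747]
Step 13: x=[2.6229] v=[-2.4302]
Step 14: x=[2.2887] v=[-2.2280]
Step 15: x=[1.9928] v=[-1.9729]
Step 16: x=[1.7422] v=[-1.6709]
Step 17: x=[1.5428] v=[-1.3292]
Step 18: x=[1.3994] v=[-0.9560]
Step 19: x=[1.3154] v=[-0.5601]
Step 20: x=[1.2928] v=[-0.1509]
Step 21: x=[1.3321] v=[0.2619]
First v>=0 after going negative at step 21, time=3.1500

Answer: 3.1500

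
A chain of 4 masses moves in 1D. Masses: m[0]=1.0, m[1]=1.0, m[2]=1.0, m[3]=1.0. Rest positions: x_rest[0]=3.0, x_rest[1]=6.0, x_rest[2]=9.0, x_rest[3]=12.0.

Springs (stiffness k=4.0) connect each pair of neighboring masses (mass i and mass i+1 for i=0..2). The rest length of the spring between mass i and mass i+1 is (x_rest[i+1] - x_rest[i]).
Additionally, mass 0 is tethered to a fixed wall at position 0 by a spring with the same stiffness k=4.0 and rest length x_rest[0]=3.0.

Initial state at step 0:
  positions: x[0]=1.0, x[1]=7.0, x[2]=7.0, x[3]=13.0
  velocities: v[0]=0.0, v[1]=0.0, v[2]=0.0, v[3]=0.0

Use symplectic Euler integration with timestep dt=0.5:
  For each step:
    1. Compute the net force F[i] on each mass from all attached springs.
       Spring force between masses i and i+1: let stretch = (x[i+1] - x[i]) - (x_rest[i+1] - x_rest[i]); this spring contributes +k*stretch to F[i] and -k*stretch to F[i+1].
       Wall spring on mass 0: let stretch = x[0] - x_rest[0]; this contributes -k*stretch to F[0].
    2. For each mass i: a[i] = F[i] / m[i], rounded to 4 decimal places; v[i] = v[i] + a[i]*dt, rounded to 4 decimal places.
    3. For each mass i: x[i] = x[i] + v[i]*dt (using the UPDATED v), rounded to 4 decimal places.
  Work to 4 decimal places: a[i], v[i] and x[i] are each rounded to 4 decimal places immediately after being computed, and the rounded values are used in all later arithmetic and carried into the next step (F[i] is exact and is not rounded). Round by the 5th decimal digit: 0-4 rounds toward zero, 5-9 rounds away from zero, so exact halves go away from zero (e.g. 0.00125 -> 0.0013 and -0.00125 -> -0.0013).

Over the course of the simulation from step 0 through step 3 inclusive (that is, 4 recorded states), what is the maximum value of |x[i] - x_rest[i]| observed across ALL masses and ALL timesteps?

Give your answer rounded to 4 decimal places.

Step 0: x=[1.0000 7.0000 7.0000 13.0000] v=[0.0000 0.0000 0.0000 0.0000]
Step 1: x=[6.0000 1.0000 13.0000 10.0000] v=[10.0000 -12.0000 12.0000 -6.0000]
Step 2: x=[0.0000 12.0000 4.0000 13.0000] v=[-12.0000 22.0000 -18.0000 6.0000]
Step 3: x=[6.0000 3.0000 12.0000 10.0000] v=[12.0000 -18.0000 16.0000 -6.0000]
Max displacement = 6.0000

Answer: 6.0000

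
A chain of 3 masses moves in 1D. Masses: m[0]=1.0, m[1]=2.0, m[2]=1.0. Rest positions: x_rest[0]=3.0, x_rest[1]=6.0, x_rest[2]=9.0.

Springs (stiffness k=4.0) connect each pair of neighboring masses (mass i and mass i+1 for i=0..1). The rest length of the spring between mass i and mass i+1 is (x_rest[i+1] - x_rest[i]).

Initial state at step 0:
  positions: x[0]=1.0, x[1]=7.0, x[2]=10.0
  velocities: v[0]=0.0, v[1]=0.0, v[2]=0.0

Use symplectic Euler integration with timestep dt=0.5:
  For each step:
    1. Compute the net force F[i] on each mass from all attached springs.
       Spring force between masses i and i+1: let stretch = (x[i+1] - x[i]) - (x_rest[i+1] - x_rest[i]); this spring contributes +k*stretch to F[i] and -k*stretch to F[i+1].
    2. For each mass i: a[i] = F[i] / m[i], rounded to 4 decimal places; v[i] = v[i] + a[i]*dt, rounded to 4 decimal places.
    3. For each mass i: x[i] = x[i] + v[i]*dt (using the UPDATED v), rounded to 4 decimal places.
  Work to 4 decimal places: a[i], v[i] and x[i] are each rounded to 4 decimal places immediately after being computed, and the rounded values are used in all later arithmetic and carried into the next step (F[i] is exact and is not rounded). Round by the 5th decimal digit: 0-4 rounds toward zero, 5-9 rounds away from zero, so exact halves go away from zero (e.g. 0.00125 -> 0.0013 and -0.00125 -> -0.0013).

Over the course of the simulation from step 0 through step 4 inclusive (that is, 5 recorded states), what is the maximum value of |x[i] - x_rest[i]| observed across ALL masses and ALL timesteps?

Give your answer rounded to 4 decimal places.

Step 0: x=[1.0000 7.0000 10.0000] v=[0.0000 0.0000 0.0000]
Step 1: x=[4.0000 5.5000 10.0000] v=[6.0000 -3.0000 0.0000]
Step 2: x=[5.5000 5.5000 8.5000] v=[3.0000 0.0000 -3.0000]
Step 3: x=[4.0000 7.0000 7.0000] v=[-3.0000 3.0000 -3.0000]
Step 4: x=[2.5000 7.0000 8.5000] v=[-3.0000 0.0000 3.0000]
Max displacement = 2.5000

Answer: 2.5000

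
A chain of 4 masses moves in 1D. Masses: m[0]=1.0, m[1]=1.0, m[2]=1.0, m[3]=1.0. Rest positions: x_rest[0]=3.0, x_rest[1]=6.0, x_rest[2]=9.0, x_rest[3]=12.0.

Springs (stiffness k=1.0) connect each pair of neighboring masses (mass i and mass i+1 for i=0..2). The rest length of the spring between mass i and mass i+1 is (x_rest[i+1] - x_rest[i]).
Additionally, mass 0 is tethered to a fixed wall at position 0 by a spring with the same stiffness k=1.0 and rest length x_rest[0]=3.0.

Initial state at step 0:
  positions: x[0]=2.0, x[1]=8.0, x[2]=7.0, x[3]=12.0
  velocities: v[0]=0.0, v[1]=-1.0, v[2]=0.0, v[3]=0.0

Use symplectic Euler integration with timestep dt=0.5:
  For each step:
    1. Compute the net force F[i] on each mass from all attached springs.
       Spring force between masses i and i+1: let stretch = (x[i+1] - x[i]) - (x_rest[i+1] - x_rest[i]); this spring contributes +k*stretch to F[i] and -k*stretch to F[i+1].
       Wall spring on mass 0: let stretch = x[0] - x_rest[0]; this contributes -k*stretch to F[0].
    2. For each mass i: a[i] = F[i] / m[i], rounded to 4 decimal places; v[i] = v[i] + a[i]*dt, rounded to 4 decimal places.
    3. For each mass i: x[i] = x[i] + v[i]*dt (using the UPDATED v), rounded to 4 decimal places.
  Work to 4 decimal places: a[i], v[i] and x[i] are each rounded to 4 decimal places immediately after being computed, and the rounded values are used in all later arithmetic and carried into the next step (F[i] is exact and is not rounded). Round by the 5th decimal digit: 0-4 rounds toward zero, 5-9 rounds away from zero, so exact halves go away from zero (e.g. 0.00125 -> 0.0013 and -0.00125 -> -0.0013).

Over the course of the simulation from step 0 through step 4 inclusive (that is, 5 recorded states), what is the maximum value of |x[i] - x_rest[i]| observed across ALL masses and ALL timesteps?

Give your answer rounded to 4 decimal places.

Answer: 3.0000

Derivation:
Step 0: x=[2.0000 8.0000 7.0000 12.0000] v=[0.0000 -1.0000 0.0000 0.0000]
Step 1: x=[3.0000 5.7500 8.5000 11.5000] v=[2.0000 -4.5000 3.0000 -1.0000]
Step 2: x=[3.9375 3.5000 10.0625 11.0000] v=[1.8750 -4.5000 3.1250 -1.0000]
Step 3: x=[3.7813 3.0000 10.2188 11.0157] v=[-0.3125 -1.0000 0.3125 0.0313]
Step 4: x=[2.4844 4.5001 8.7696 11.5822] v=[-2.5938 3.0001 -2.8985 1.1329]
Max displacement = 3.0000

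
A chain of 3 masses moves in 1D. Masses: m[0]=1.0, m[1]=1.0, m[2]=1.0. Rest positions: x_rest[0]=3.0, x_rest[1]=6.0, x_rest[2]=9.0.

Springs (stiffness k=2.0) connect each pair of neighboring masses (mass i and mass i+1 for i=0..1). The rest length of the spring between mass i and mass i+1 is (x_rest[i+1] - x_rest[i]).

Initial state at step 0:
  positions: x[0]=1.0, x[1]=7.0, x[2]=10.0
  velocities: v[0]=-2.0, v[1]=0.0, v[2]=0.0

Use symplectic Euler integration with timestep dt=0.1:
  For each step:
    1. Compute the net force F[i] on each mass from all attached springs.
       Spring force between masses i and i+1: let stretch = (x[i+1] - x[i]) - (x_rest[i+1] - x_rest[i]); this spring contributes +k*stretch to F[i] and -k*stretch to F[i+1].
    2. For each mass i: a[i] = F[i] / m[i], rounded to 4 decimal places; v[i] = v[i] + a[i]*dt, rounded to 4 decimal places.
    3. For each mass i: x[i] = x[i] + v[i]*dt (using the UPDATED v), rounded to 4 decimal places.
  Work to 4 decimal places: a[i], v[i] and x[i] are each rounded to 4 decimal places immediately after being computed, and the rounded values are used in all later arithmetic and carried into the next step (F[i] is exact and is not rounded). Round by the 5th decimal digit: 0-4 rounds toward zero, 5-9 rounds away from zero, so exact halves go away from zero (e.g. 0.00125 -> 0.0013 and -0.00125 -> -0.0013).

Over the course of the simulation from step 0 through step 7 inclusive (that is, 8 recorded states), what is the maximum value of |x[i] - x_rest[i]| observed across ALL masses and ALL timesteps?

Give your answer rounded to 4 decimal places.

Answer: 2.2360

Derivation:
Step 0: x=[1.0000 7.0000 10.0000] v=[-2.0000 0.0000 0.0000]
Step 1: x=[0.8600 6.9400 10.0000] v=[-1.4000 -0.6000 0.0000]
Step 2: x=[0.7816 6.8196 9.9988] v=[-0.7840 -1.2040 -0.0120]
Step 3: x=[0.7640 6.6420 9.9940] v=[-0.1764 -1.7758 -0.0478]
Step 4: x=[0.8039 6.4139 9.9822] v=[0.3992 -2.2810 -0.1182]
Step 5: x=[0.8960 6.1450 9.9590] v=[0.9212 -2.6893 -0.2319]
Step 6: x=[1.0331 5.8474 9.9195] v=[1.3710 -2.9763 -0.3947]
Step 7: x=[1.2065 5.5349 9.8586] v=[1.7339 -3.1247 -0.6091]
Max displacement = 2.2360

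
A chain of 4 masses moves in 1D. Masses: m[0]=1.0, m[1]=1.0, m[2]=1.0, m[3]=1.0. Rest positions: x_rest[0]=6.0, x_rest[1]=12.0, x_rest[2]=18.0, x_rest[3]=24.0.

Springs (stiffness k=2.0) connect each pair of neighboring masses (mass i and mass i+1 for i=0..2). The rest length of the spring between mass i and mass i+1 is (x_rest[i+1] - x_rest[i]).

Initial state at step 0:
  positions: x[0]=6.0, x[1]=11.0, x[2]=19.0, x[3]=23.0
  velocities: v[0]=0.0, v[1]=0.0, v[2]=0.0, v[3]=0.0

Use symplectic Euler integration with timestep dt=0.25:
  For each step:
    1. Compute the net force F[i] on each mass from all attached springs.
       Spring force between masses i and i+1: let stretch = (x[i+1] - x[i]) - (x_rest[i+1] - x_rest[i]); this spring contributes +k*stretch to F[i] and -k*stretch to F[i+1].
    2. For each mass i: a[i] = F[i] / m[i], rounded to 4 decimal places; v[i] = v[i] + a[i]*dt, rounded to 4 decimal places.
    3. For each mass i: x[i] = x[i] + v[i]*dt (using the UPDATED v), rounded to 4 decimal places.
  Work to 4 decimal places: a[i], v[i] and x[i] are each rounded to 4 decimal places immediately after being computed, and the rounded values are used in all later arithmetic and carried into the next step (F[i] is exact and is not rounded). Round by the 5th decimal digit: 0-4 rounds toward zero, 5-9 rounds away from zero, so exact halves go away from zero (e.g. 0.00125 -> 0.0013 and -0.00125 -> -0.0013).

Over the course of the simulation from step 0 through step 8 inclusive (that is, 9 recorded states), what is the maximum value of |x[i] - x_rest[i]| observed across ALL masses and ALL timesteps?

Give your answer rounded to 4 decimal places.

Step 0: x=[6.0000 11.0000 19.0000 23.0000] v=[0.0000 0.0000 0.0000 0.0000]
Step 1: x=[5.8750 11.3750 18.5000 23.2500] v=[-0.5000 1.5000 -2.0000 1.0000]
Step 2: x=[5.6875 11.9531 17.7031 23.6563] v=[-0.7500 2.3125 -3.1875 1.6250]
Step 3: x=[5.5332 12.4668 16.9316 24.0684] v=[-0.6172 2.0547 -3.0859 1.6484]
Step 4: x=[5.4956 12.6719 16.4941 24.3384] v=[-0.1504 0.8203 -1.7499 1.0800]
Step 5: x=[5.6051 12.4577 16.5594 24.3779] v=[0.4378 -0.8568 0.2612 0.1579]
Step 6: x=[5.8211 11.8996 17.0893 24.1901] v=[0.8641 -2.2323 2.1196 -0.7514]
Step 7: x=[6.0470 11.2304 17.8581 23.8647] v=[0.9034 -2.6767 3.0752 -1.3018]
Step 8: x=[6.1708 10.7418 18.5493 23.5384] v=[0.4951 -1.9546 2.7647 -1.3051]
Max displacement = 1.5059

Answer: 1.5059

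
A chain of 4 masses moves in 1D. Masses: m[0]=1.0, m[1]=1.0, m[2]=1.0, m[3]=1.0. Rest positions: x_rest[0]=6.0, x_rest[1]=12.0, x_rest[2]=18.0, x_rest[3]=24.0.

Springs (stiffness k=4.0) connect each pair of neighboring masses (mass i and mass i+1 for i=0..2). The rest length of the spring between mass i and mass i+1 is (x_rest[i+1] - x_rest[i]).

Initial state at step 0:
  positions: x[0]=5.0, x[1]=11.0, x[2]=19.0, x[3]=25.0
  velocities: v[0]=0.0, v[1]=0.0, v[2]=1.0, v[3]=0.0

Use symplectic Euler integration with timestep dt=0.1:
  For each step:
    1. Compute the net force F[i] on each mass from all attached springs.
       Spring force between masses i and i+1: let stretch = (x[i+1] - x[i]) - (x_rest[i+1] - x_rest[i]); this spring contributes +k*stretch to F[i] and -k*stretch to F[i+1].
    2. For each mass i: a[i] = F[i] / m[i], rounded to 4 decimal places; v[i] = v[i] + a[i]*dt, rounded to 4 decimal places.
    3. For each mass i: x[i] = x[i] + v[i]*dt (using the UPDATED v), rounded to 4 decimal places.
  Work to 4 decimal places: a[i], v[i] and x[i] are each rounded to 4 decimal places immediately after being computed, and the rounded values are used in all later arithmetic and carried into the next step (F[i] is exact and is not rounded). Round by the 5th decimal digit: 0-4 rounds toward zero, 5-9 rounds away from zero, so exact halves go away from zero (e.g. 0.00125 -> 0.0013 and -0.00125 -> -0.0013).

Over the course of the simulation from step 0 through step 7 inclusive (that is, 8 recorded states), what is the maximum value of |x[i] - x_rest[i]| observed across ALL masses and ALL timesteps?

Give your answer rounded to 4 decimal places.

Step 0: x=[5.0000 11.0000 19.0000 25.0000] v=[0.0000 0.0000 1.0000 0.0000]
Step 1: x=[5.0000 11.0800 19.0200 25.0000] v=[0.0000 0.8000 0.2000 0.0000]
Step 2: x=[5.0032 11.2344 18.9616 25.0008] v=[0.0320 1.5440 -0.5840 0.0080]
Step 3: x=[5.0157 11.4486 18.8357 25.0000] v=[0.1245 2.1424 -1.2592 -0.0077]
Step 4: x=[5.0455 11.7010 18.6609 24.9927] v=[0.2977 2.5241 -1.7483 -0.0734]
Step 5: x=[5.1015 11.9656 18.4610 24.9721] v=[0.5599 2.6459 -1.9995 -0.2061]
Step 6: x=[5.1921 12.2154 18.2617 24.9311] v=[0.9055 2.4984 -1.9932 -0.4105]
Step 7: x=[5.3236 12.4262 18.0873 24.8633] v=[1.3148 2.1076 -1.7440 -0.6783]
Max displacement = 1.0200

Answer: 1.0200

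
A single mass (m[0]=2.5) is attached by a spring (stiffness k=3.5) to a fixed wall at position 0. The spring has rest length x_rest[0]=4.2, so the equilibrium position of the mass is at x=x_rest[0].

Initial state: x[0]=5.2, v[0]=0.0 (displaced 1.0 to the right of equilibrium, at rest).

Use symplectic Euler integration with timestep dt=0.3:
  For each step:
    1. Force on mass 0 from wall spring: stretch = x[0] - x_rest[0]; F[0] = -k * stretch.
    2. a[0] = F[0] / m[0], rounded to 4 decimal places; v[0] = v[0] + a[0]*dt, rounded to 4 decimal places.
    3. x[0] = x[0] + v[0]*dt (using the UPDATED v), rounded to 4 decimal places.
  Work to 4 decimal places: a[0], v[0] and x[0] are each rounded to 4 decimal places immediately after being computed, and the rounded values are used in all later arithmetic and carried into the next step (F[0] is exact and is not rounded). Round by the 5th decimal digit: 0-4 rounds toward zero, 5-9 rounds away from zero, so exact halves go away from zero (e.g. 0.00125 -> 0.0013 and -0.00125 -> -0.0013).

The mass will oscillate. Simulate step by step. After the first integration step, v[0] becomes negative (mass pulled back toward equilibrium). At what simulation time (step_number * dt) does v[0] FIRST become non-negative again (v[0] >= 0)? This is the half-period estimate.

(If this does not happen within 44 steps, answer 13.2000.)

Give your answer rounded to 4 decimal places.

Answer: 2.7000

Derivation:
Step 0: x=[5.2000] v=[0.0000]
Step 1: x=[5.0740] v=[-0.4200]
Step 2: x=[4.8379] v=[-0.7871]
Step 3: x=[4.5214] v=[-1.0550]
Step 4: x=[4.1644] v=[-1.1900]
Step 5: x=[3.8119] v=[-1.1751]
Step 6: x=[3.5083] v=[-1.0121]
Step 7: x=[3.2918] v=[-0.7216]
Step 8: x=[3.1897] v=[-0.3402]
Step 9: x=[3.2149] v=[0.0841]
First v>=0 after going negative at step 9, time=2.7000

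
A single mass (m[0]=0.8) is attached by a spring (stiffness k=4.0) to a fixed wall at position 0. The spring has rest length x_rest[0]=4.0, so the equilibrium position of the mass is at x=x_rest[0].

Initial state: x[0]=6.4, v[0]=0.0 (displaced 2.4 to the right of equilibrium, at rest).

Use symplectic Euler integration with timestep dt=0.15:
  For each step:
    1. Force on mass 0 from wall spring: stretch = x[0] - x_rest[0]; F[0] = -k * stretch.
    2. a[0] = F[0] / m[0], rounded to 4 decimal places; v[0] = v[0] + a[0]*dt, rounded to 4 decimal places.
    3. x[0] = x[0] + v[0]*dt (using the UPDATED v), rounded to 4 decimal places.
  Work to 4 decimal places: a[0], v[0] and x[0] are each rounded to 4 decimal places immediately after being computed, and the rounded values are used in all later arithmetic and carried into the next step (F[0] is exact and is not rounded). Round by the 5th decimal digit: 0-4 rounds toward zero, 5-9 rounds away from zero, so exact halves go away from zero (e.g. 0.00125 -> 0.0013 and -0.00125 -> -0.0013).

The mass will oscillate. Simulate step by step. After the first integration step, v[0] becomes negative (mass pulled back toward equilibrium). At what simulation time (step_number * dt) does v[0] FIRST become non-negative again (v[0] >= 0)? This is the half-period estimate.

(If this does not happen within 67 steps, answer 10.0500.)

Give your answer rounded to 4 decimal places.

Step 0: x=[6.4000] v=[0.0000]
Step 1: x=[6.1300] v=[-1.8000]
Step 2: x=[5.6204] v=[-3.3975]
Step 3: x=[4.9285] v=[-4.6128]
Step 4: x=[4.1321] v=[-5.3092]
Step 5: x=[3.3209] v=[-5.4083]
Step 6: x=[2.5861] v=[-4.8990]
Step 7: x=[2.0103] v=[-3.8386]
Step 8: x=[1.6584] v=[-2.3463]
Step 9: x=[1.5699] v=[-0.5901]
Step 10: x=[1.7548] v=[1.2325]
First v>=0 after going negative at step 10, time=1.5000

Answer: 1.5000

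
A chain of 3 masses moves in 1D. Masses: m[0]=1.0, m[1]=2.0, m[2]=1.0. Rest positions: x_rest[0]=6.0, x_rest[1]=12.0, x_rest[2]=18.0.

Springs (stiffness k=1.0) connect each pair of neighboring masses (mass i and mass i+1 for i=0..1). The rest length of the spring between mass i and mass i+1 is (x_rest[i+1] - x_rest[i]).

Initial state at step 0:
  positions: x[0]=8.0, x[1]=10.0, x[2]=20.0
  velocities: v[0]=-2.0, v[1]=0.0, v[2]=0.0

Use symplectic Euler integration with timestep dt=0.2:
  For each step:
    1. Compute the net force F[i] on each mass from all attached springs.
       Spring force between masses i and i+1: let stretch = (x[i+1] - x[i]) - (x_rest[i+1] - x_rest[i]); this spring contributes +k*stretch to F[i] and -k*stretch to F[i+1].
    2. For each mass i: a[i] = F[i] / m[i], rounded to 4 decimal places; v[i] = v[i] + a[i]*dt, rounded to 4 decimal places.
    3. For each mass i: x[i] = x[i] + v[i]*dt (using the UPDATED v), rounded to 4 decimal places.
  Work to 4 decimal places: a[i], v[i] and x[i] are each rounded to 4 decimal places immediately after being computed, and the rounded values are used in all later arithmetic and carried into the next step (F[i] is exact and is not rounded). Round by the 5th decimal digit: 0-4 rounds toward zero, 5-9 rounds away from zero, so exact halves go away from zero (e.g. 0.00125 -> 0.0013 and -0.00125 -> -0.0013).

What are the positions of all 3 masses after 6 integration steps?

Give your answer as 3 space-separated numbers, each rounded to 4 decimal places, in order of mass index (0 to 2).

Answer: 3.5621 12.3005 17.4371

Derivation:
Step 0: x=[8.0000 10.0000 20.0000] v=[-2.0000 0.0000 0.0000]
Step 1: x=[7.4400 10.1600 19.8400] v=[-2.8000 0.8000 -0.8000]
Step 2: x=[6.7488 10.4592 19.5328] v=[-3.4560 1.4960 -1.5360]
Step 3: x=[5.9660 10.8657 19.1027] v=[-3.9139 2.0323 -2.1507]
Step 4: x=[5.1392 11.3389 18.5831] v=[-4.1340 2.3660 -2.5981]
Step 5: x=[4.3204 11.8330 18.0137] v=[-4.0941 2.4705 -2.8469]
Step 6: x=[3.5621 12.3005 17.4371] v=[-3.7916 2.3373 -2.8830]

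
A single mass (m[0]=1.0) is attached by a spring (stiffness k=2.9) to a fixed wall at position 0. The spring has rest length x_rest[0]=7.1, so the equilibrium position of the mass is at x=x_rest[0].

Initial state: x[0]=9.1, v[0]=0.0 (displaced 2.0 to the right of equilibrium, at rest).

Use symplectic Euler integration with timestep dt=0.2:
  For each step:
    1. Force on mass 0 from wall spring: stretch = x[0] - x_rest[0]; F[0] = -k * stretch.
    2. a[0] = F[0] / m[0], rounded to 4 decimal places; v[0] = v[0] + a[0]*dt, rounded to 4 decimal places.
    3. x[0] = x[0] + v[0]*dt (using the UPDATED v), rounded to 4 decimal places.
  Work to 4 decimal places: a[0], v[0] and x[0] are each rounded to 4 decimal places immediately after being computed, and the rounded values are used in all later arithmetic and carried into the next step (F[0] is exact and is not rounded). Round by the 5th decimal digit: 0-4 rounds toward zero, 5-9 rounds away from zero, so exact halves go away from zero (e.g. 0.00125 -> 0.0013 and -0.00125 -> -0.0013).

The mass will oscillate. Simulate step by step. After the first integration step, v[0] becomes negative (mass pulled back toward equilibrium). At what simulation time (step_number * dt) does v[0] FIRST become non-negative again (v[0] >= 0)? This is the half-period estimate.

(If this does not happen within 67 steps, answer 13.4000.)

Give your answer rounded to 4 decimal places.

Answer: 2.0000

Derivation:
Step 0: x=[9.1000] v=[0.0000]
Step 1: x=[8.8680] v=[-1.1600]
Step 2: x=[8.4309] v=[-2.1854]
Step 3: x=[7.8394] v=[-2.9573]
Step 4: x=[7.1622] v=[-3.3862]
Step 5: x=[6.4777] v=[-3.4223]
Step 6: x=[5.8654] v=[-3.0614]
Step 7: x=[5.3963] v=[-2.3453]
Step 8: x=[5.1249] v=[-1.3572]
Step 9: x=[5.0826] v=[-0.2116]
Step 10: x=[5.2743] v=[0.9585]
First v>=0 after going negative at step 10, time=2.0000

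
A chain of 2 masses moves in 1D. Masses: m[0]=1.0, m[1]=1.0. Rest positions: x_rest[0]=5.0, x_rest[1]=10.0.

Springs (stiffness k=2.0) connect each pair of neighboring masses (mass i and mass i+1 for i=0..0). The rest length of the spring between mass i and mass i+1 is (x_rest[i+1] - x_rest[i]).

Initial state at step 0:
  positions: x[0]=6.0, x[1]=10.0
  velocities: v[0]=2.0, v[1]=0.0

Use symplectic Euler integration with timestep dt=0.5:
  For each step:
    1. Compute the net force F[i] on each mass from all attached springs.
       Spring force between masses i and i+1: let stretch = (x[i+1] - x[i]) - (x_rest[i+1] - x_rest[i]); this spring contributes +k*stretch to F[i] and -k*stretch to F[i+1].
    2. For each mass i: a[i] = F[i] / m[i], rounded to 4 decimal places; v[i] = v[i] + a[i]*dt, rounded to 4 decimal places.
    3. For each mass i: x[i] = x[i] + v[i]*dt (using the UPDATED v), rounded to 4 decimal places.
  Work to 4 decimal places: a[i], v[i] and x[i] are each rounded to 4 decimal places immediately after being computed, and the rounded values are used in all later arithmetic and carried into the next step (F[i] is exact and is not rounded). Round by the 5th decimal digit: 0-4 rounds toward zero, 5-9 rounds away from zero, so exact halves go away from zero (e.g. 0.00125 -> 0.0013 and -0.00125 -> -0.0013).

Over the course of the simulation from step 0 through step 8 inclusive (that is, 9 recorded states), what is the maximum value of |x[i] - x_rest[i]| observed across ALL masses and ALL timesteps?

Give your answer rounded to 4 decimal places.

Step 0: x=[6.0000 10.0000] v=[2.0000 0.0000]
Step 1: x=[6.5000 10.5000] v=[1.0000 1.0000]
Step 2: x=[6.5000 11.5000] v=[0.0000 2.0000]
Step 3: x=[6.5000 12.5000] v=[0.0000 2.0000]
Step 4: x=[7.0000 13.0000] v=[1.0000 1.0000]
Step 5: x=[8.0000 13.0000] v=[2.0000 0.0000]
Step 6: x=[9.0000 13.0000] v=[2.0000 0.0000]
Step 7: x=[9.5000 13.5000] v=[1.0000 1.0000]
Step 8: x=[9.5000 14.5000] v=[0.0000 2.0000]
Max displacement = 4.5000

Answer: 4.5000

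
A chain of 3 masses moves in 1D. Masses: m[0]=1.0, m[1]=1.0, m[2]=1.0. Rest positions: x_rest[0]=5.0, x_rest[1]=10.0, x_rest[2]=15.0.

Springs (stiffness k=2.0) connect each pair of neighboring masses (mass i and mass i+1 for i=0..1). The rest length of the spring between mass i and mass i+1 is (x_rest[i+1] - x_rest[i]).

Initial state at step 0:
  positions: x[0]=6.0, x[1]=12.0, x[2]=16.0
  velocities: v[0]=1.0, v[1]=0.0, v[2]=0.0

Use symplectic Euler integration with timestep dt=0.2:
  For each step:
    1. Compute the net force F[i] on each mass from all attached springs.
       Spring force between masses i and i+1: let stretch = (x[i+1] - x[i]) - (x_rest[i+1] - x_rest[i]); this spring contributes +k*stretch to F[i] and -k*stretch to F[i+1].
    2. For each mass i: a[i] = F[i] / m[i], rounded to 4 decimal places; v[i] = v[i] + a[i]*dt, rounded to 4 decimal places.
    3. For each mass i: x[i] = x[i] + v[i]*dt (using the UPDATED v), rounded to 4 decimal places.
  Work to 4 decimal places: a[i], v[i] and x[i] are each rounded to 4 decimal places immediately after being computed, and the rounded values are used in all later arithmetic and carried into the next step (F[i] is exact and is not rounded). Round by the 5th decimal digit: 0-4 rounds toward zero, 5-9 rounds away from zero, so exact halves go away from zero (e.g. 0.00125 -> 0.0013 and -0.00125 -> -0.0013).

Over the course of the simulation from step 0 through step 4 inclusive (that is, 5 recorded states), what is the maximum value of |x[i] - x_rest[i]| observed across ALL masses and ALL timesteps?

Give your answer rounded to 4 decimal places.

Answer: 2.1980

Derivation:
Step 0: x=[6.0000 12.0000 16.0000] v=[1.0000 0.0000 0.0000]
Step 1: x=[6.2800 11.8400 16.0800] v=[1.4000 -0.8000 0.4000]
Step 2: x=[6.6048 11.5744 16.2208] v=[1.6240 -1.3280 0.7040]
Step 3: x=[6.9272 11.2829 16.3899] v=[1.6118 -1.4573 0.8454]
Step 4: x=[7.1980 11.0515 16.5504] v=[1.3541 -1.1568 0.8026]
Max displacement = 2.1980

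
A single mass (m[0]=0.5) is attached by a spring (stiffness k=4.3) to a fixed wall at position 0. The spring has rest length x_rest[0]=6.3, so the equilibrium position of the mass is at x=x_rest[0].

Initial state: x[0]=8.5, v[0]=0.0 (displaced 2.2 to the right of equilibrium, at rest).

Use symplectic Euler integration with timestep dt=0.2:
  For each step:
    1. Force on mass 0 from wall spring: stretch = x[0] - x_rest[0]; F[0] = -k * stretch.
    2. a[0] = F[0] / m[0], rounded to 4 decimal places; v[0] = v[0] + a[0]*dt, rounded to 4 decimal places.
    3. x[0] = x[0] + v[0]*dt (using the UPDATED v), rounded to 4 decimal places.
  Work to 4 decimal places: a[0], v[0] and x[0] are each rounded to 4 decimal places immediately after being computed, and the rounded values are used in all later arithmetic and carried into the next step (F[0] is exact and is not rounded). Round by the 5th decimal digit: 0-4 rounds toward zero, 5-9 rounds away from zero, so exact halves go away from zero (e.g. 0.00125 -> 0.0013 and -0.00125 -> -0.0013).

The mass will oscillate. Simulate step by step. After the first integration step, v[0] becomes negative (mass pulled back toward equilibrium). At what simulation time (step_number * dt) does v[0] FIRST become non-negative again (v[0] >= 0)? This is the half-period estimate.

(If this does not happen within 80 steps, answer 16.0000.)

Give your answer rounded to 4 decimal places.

Answer: 1.2000

Derivation:
Step 0: x=[8.5000] v=[0.0000]
Step 1: x=[7.7432] v=[-3.7840]
Step 2: x=[6.4899] v=[-6.2663]
Step 3: x=[5.1713] v=[-6.5929]
Step 4: x=[4.2410] v=[-4.6515]
Step 5: x=[4.0190] v=[-1.1100]
Step 6: x=[4.5817] v=[2.8133]
First v>=0 after going negative at step 6, time=1.2000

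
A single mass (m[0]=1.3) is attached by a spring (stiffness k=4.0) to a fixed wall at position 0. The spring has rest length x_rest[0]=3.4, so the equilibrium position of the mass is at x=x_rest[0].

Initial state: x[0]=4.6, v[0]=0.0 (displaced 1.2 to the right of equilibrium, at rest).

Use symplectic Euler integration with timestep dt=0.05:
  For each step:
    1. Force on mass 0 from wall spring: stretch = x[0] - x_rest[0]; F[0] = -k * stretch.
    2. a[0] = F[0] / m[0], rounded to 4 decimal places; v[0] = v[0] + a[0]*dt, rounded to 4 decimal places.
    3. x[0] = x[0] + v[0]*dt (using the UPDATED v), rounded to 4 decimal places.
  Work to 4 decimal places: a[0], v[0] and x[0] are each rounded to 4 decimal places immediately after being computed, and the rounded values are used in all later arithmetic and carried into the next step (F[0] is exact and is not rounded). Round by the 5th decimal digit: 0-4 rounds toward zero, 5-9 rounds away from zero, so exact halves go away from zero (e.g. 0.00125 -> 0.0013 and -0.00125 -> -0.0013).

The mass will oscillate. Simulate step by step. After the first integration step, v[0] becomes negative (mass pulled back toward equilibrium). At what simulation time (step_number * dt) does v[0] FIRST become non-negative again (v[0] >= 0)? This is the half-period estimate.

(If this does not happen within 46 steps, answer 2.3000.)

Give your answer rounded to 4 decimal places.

Answer: 1.8000

Derivation:
Step 0: x=[4.6000] v=[0.0000]
Step 1: x=[4.5908] v=[-0.1846]
Step 2: x=[4.5724] v=[-0.3678]
Step 3: x=[4.5450] v=[-0.5482]
Step 4: x=[4.5088] v=[-0.7244]
Step 5: x=[4.4641] v=[-0.8950]
Step 6: x=[4.4112] v=[-1.0587]
Step 7: x=[4.3505] v=[-1.2143]
Step 8: x=[4.2825] v=[-1.3605]
Step 9: x=[4.2077] v=[-1.4963]
Step 10: x=[4.1267] v=[-1.6206]
Step 11: x=[4.0401] v=[-1.7324]
Step 12: x=[3.9486] v=[-1.8309]
Step 13: x=[3.8528] v=[-1.9153]
Step 14: x=[3.7536] v=[-1.9850]
Step 15: x=[3.6516] v=[-2.0394]
Step 16: x=[3.5477] v=[-2.0781]
Step 17: x=[3.4427] v=[-2.1008]
Step 18: x=[3.3373] v=[-2.1074]
Step 19: x=[3.2324] v=[-2.0978]
Step 20: x=[3.1288] v=[-2.0720]
Step 21: x=[3.0273] v=[-2.0303]
Step 22: x=[2.9287] v=[-1.9730]
Step 23: x=[2.8337] v=[-1.9005]
Step 24: x=[2.7430] v=[-1.8134]
Step 25: x=[2.6574] v=[-1.7123]
Step 26: x=[2.5775] v=[-1.5981]
Step 27: x=[2.5039] v=[-1.4716]
Step 28: x=[2.4372] v=[-1.3337]
Step 29: x=[2.3779] v=[-1.1856]
Step 30: x=[2.3265] v=[-1.0284]
Step 31: x=[2.2833] v=[-0.8632]
Step 32: x=[2.2487] v=[-0.6914]
Step 33: x=[2.2230] v=[-0.5143]
Step 34: x=[2.2063] v=[-0.3332]
Step 35: x=[2.1988] v=[-0.1496]
Step 36: x=[2.2006] v=[0.0352]
First v>=0 after going negative at step 36, time=1.8000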